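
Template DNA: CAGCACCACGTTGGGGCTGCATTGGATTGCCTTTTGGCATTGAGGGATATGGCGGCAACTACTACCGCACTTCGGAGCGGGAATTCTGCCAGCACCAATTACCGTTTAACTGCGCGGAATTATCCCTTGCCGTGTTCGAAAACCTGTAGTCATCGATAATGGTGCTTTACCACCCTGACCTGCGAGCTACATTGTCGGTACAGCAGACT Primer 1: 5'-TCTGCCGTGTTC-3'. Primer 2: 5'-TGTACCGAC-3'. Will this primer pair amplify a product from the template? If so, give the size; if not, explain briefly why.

No product — primer 1 has no binding site in the template.

Primer 1 (TCTGCCGTGTTC) does not match the top strand, and its reverse complement GAACACGGCAGA does not match either.
With no annealing site for primer 1, no amplification occurs.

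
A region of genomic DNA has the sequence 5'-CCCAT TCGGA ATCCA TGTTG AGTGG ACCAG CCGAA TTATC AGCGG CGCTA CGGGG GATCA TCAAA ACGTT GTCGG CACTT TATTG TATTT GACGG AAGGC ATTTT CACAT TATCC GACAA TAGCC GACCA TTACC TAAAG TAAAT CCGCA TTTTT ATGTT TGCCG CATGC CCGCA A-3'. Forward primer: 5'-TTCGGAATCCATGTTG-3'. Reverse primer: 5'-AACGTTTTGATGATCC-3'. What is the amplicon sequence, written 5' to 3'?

Scanning the template, TTCGGAATCCATGTTG occurs at positions 5–20; this primer anneals to the bottom strand there with its 3' end pointing downstream.
The reverse primer's reverse complement is GGATCATCAAAACGTT, which matches the template at positions 55–70.
The product is the template from position 5 through 70 (66 bp).

5'-TTCGGAATCCATGTTGAGTGGACCAGCCGAATTATCAGCGGCGCTACGGGGGATCATCAAAACGTT-3'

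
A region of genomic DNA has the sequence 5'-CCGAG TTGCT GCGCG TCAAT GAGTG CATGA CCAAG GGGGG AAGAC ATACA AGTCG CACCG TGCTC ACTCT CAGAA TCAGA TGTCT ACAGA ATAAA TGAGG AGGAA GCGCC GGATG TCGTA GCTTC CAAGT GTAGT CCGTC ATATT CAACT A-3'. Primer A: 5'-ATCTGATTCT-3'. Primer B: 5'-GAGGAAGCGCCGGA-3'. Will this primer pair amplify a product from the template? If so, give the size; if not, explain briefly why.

No product — the primers' 3' ends point away from each other.

Primer A (ATCTGATTCT) has reverse complement AGAATCAGAT, which matches the top strand at positions 72–81; primer A anneals to the top strand there with its 3' end pointing upstream toward position 72.
Primer B (GAGGAAGCGCCGGA) matches the top strand directly at positions 100–113; it anneals to the bottom strand with its 3' end pointing downstream toward position 113.
The 3' ends diverge (primer A extends toward position 1, primer B toward position 151), so the primers never converge on a shared product.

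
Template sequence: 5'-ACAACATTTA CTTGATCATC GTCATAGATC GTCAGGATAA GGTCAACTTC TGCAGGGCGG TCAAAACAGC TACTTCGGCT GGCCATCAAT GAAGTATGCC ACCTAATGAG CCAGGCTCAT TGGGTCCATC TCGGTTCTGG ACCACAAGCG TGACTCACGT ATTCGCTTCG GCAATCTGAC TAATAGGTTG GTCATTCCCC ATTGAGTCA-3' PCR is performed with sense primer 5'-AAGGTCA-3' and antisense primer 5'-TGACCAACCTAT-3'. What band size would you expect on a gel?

156 bp

Forward primer AAGGTCA is found on the top strand at positions 39–45.
The reverse primer's reverse complement is ATAGGTTGGTCA, which matches the template at positions 183–194.
The product runs from position 39 to position 194, so its length is 194 − 39 + 1 = 156 bp.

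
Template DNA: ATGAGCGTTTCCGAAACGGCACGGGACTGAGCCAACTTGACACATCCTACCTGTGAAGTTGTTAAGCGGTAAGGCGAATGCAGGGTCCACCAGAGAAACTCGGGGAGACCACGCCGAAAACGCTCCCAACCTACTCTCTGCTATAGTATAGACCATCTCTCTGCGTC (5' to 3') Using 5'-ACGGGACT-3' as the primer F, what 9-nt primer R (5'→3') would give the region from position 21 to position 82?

5'-TGCATTCGC-3'

The product's 3' end on the top strand is position 82.
The reverse primer anneals to the top strand over positions 74–82, i.e. to GCGAATGCA.
Its sequence written 5'→3' is the reverse complement: TGCATTCGC.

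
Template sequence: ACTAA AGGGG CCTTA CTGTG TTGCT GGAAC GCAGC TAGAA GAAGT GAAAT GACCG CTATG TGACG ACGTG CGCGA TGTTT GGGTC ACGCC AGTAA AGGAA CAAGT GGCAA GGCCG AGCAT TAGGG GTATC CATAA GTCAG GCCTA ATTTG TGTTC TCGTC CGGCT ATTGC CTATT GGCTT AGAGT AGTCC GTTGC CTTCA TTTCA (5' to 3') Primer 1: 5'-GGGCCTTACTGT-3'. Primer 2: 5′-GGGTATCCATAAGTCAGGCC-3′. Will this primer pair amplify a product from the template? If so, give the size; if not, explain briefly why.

No product — both primers anneal to the same strand and extend in the same direction.

Primer 1 (GGGCCTTACTGT) matches the top strand at positions 8–19 (3' end points downstream).
Primer 2 (GGGTATCCATAAGTCAGGCC) also matches the top strand directly, at positions 124–143 — its reverse complement GGCCTGACTTATGGATACCC is not present.
Both primers anneal to the bottom strand with 3' ends pointing the same way, so neither can prime synthesis back toward the other.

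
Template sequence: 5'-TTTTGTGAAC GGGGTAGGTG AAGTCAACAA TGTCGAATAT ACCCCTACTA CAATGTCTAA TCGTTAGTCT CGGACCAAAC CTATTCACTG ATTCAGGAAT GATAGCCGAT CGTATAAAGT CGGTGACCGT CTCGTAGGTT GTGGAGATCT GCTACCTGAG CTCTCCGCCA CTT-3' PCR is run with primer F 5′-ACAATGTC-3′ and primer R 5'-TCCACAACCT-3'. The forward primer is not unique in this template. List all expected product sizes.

The forward primer ACAATGTC matches the top strand at positions 27–34, 50–57.
The reverse primer's reverse complement is AGGTTGTGGA, matching at positions 136–145.
Each forward site pairs with the reverse site to give a product ending at position 145: sizes 119, 96 bp.

119 bp, 96 bp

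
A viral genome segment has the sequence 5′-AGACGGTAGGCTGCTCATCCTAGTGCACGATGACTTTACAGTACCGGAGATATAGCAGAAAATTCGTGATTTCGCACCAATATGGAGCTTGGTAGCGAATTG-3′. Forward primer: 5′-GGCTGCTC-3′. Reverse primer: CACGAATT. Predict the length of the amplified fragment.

60 bp

The forward primer matches the template at positions 9–16.
Taking the reverse complement of CACGAATT gives AATTCGTG, found at positions 61–68 on the template; the primer anneals here to the top strand with its 3' end pointing upstream.
The product runs from position 9 to position 68, so its length is 68 − 9 + 1 = 60 bp.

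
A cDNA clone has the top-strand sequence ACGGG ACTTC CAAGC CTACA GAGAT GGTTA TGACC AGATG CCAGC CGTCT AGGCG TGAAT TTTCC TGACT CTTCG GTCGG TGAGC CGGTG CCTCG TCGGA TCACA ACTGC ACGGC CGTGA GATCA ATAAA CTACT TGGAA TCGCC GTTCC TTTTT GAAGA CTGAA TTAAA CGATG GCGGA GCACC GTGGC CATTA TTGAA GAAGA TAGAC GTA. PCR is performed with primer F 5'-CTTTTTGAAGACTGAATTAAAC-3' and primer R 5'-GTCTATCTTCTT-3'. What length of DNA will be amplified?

Scanning the template, CTTTTTGAAGACTGAATTAAAC occurs at positions 150–171; this primer anneals to the bottom strand there with its 3' end pointing downstream.
The reverse primer's reverse complement is AAGAAGATAGAC, which matches the template at positions 199–210.
Amplicon spans positions 150–210: 61 bp.

61 bp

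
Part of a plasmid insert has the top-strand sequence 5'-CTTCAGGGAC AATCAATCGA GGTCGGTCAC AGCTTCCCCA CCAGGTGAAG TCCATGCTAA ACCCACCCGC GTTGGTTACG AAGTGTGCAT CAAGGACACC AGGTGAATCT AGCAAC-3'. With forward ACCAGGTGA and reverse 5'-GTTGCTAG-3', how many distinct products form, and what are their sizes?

Two products: 77 bp, 19 bp

The forward primer ACCAGGTGA matches the top strand at positions 40–48, 98–106.
The reverse primer's reverse complement is CTAGCAAC, matching at positions 109–116.
Each forward site pairs with the reverse site to give a product ending at position 116: sizes 77, 19 bp.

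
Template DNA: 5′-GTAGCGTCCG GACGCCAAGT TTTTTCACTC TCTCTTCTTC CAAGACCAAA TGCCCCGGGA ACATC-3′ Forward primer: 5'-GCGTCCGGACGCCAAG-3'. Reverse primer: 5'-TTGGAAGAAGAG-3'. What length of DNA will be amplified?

Forward primer GCGTCCGGACGCCAAG is found on the top strand at positions 4–19.
Reverse complement of the reverse primer: CTCTTCTTCCAA. This occurs on the top strand at positions 32–43.
The product runs from position 4 to position 43, so its length is 43 − 4 + 1 = 40 bp.

40 bp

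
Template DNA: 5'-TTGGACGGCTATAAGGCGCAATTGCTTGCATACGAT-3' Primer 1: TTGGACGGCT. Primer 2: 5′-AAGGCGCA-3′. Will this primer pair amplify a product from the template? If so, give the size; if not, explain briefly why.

No product — both primers anneal to the same strand and extend in the same direction.

Primer 1 (TTGGACGGCT) matches the top strand at positions 1–10 (3' end points downstream).
Primer 2 (AAGGCGCA) also matches the top strand directly, at positions 13–20 — its reverse complement TGCGCCTT is not present.
Both primers anneal to the bottom strand with 3' ends pointing the same way, so neither can prime synthesis back toward the other.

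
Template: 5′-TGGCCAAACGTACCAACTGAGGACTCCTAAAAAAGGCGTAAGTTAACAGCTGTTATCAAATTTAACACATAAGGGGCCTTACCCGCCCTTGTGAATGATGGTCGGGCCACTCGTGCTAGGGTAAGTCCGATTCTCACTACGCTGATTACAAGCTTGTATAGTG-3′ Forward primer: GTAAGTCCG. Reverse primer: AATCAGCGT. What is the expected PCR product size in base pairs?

Forward primer GTAAGTCCG is found on the top strand at positions 121–129.
Taking the reverse complement of AATCAGCGT gives ACGCTGATT, found at positions 139–147 on the template; the primer anneals here to the top strand with its 3' end pointing upstream.
The product runs from position 121 to position 147, so its length is 147 − 121 + 1 = 27 bp.

27 bp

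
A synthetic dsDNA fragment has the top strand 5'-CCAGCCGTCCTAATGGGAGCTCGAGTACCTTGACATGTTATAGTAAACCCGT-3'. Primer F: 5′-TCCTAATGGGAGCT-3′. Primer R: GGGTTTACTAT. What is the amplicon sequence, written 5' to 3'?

Scanning the template, TCCTAATGGGAGCT occurs at positions 8–21; this primer anneals to the bottom strand there with its 3' end pointing downstream.
Taking the reverse complement of GGGTTTACTAT gives ATAGTAAACCC, found at positions 40–50 on the template; the primer anneals here to the top strand with its 3' end pointing upstream.
The product is the template from position 8 through 50 (43 bp).

5'-TCCTAATGGGAGCTCGAGTACCTTGACATGTTATAGTAAACCC-3'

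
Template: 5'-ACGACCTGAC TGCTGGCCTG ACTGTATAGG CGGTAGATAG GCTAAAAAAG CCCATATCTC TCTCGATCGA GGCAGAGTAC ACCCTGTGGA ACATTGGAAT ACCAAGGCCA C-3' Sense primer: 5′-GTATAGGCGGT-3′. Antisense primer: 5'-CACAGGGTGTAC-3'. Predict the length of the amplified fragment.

The forward primer matches the template at positions 24–34.
Taking the reverse complement of CACAGGGTGTAC gives GTACACCCTGTG, found at positions 77–88 on the template; the primer anneals here to the top strand with its 3' end pointing upstream.
The product runs from position 24 to position 88, so its length is 88 − 24 + 1 = 65 bp.

65 bp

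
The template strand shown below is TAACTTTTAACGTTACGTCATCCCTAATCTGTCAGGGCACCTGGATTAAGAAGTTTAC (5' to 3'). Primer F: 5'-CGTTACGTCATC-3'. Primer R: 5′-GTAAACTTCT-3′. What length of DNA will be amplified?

Forward primer CGTTACGTCATC is found on the top strand at positions 11–22.
The reverse primer's reverse complement is AGAAGTTTAC, which matches the template at positions 49–58.
Amplicon spans positions 11–58: 48 bp.

48 bp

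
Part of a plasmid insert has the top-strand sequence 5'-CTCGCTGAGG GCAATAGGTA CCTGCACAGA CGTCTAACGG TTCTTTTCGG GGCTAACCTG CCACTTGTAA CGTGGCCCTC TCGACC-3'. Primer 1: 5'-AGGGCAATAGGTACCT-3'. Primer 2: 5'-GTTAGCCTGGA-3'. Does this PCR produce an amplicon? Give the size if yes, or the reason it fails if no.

Primer 2 (GTTAGCCTGGA) does not match the top strand, and its reverse complement TCCAGGCTAAC does not match either.
With no annealing site for primer 2, no amplification occurs.

No product — primer 2 has no binding site in the template.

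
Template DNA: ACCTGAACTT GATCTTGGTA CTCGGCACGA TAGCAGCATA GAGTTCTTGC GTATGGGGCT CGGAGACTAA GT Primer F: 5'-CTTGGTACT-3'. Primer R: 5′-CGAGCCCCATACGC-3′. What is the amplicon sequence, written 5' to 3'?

Scanning the template, CTTGGTACT occurs at positions 14–22; this primer anneals to the bottom strand there with its 3' end pointing downstream.
The reverse primer's reverse complement is GCGTATGGGGCTCG, which matches the template at positions 49–62.
The product is the template from position 14 through 62 (49 bp).

5'-CTTGGTACTCGGCACGATAGCAGCATAGAGTTCTTGCGTATGGGGCTCG-3'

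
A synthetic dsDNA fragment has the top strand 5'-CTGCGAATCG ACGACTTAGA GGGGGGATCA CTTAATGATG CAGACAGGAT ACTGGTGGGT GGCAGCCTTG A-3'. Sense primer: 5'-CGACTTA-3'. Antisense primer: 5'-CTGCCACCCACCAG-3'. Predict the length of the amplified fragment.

54 bp

The forward primer matches the template at positions 12–18.
Taking the reverse complement of CTGCCACCCACCAG gives CTGGTGGGTGGCAG, found at positions 52–65 on the template; the primer anneals here to the top strand with its 3' end pointing upstream.
Product length = (reverse-primer end) − (forward-primer start) + 1 = 65 − 12 + 1 = 54 bp.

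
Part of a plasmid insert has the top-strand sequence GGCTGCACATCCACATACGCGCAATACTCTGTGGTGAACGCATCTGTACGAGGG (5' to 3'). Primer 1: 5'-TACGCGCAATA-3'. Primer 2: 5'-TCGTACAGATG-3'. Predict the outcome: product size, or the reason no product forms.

Primer 1 (TACGCGCAATA) matches the top strand at positions 16–26; it acts as a forward primer.
Primer 2's reverse complement is CATCTGTACGA, matching the top strand at positions 41–51; it acts as a reverse primer.
The 3' ends face each other across positions 16–51, giving a 36 bp product.

Yes — a 36 bp product.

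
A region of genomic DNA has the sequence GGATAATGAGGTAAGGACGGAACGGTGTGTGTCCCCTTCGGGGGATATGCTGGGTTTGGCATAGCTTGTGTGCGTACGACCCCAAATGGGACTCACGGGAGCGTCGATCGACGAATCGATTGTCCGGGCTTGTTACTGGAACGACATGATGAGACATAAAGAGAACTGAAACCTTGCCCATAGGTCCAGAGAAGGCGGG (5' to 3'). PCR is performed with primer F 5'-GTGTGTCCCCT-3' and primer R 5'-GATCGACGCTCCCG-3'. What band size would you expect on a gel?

83 bp

The forward primer matches the template at positions 27–37.
The reverse primer's reverse complement is CGGGAGCGTCGATC, which matches the template at positions 96–109.
Amplicon spans positions 27–109: 83 bp.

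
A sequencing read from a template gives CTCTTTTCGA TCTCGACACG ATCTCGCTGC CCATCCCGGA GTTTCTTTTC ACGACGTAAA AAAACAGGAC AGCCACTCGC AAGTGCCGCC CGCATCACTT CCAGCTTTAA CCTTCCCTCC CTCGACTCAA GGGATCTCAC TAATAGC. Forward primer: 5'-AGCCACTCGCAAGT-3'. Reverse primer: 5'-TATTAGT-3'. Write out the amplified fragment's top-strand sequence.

5'-AGCCACTCGCAAGTGCCGCCCGCATCACTTCCAGCTTTAACCTTCCCTCCCTCGACTCAAGGGATCTCACTAATA-3'

Scanning the template, AGCCACTCGCAAGT occurs at positions 71–84; this primer anneals to the bottom strand there with its 3' end pointing downstream.
Taking the reverse complement of TATTAGT gives ACTAATA, found at positions 139–145 on the template; the primer anneals here to the top strand with its 3' end pointing upstream.
The product is the template from position 71 through 145 (75 bp).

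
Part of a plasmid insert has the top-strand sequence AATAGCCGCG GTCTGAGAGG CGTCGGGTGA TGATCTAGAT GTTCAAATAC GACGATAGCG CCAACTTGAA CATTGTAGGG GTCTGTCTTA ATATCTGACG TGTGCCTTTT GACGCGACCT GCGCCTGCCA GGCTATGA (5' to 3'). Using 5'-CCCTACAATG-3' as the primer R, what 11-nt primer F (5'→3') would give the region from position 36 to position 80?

5'-TAGATGTTCAA-3'

The reverse primer's reverse complement CATTGTAGGG matches the template at positions 71–80; the product starts at position 36.
The forward primer is identical to the top strand over positions 36–46: TAGATGTTCAA.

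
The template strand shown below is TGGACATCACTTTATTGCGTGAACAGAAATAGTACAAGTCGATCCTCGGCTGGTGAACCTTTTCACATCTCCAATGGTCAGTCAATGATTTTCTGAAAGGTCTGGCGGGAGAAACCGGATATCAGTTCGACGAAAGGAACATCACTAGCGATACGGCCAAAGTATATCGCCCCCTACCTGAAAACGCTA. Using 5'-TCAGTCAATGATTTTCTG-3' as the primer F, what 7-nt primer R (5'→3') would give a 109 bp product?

5'-CGTTTTC-3'

The forward primer binds at positions 78–95, so a 109 bp product ends at position 78 + 109 − 1 = 186.
The reverse primer anneals to the top strand over positions 180–186, i.e. to GAAAACG.
Its sequence written 5'→3' is the reverse complement: CGTTTTC.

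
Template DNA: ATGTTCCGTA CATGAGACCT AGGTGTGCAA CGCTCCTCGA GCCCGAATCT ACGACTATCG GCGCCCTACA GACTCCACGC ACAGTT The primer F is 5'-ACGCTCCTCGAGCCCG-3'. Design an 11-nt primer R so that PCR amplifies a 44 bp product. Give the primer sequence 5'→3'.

5'-GTCTGTAGGGC-3'

The forward primer binds at positions 30–45, so a 44 bp product ends at position 30 + 44 − 1 = 73.
The reverse primer anneals to the top strand over positions 63–73, i.e. to GCCCTACAGAC.
Its sequence written 5'→3' is the reverse complement: GTCTGTAGGGC.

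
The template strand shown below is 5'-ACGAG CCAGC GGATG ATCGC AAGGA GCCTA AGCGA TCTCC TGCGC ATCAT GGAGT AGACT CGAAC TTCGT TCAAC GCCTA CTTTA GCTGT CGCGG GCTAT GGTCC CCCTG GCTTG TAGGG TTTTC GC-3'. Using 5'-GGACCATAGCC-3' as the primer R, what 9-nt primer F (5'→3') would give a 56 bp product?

The reverse primer's reverse complement GGCTATGGTCC matches the template at positions 95–105, so the product ends at position 105.
A 56 bp product then starts at position 105 − 56 + 1 = 50.
The forward primer is identical to the top strand there: TGGAGTAGA.

5'-TGGAGTAGA-3'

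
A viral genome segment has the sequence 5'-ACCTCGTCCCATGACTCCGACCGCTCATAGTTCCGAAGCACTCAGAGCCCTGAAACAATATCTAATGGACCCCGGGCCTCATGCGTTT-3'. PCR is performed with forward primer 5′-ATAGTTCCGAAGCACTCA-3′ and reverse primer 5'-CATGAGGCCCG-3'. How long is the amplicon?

57 bp

Forward primer ATAGTTCCGAAGCACTCA is found on the top strand at positions 27–44.
Taking the reverse complement of CATGAGGCCCG gives CGGGCCTCATG, found at positions 73–83 on the template; the primer anneals here to the top strand with its 3' end pointing upstream.
Product length = (reverse-primer end) − (forward-primer start) + 1 = 83 − 27 + 1 = 57 bp.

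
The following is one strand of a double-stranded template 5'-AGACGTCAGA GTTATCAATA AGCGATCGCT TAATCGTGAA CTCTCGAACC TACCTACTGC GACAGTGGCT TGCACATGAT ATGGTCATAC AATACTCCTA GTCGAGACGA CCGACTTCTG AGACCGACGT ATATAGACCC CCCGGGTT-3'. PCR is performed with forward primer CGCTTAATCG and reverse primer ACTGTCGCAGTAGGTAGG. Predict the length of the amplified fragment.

40 bp

Scanning the template, CGCTTAATCG occurs at positions 27–36; this primer anneals to the bottom strand there with its 3' end pointing downstream.
The reverse primer's reverse complement is CCTACCTACTGCGACAGT, which matches the template at positions 49–66.
Amplicon spans positions 27–66: 40 bp.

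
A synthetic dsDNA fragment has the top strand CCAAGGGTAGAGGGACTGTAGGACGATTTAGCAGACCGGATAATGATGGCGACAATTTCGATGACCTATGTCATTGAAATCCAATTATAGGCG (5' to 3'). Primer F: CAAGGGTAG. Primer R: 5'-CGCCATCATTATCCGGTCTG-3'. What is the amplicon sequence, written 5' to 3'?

5'-CAAGGGTAGAGGGACTGTAGGACGATTTAGCAGACCGGATAATGATGGCG-3'

Forward primer CAAGGGTAG is found on the top strand at positions 2–10.
The reverse primer's reverse complement is CAGACCGGATAATGATGGCG, which matches the template at positions 32–51.
The product is the template from position 2 through 51 (50 bp).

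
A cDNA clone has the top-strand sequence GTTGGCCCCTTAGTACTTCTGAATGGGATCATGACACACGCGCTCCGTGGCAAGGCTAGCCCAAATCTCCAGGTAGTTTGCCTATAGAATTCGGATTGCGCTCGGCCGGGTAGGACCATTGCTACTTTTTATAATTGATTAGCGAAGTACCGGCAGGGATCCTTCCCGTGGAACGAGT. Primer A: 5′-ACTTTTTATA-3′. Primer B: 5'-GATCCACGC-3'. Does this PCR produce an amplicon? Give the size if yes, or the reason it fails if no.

Primer B (GATCCACGC) does not match the top strand, and its reverse complement GCGTGGATC does not match either.
With no annealing site for primer B, no amplification occurs.

No product — primer B has no binding site in the template.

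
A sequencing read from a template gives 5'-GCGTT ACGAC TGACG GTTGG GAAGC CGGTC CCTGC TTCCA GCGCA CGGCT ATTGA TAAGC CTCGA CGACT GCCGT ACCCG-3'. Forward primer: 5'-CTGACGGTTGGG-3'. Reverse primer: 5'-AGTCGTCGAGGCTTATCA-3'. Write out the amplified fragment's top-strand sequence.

5'-CTGACGGTTGGGAAGCCGGTCCCTGCTTCCAGCGCACGGCTATTGATAAGCCTCGACGACT-3'

Scanning the template, CTGACGGTTGGG occurs at positions 10–21; this primer anneals to the bottom strand there with its 3' end pointing downstream.
Taking the reverse complement of AGTCGTCGAGGCTTATCA gives TGATAAGCCTCGACGACT, found at positions 53–70 on the template; the primer anneals here to the top strand with its 3' end pointing upstream.
The product is the template from position 10 through 70 (61 bp).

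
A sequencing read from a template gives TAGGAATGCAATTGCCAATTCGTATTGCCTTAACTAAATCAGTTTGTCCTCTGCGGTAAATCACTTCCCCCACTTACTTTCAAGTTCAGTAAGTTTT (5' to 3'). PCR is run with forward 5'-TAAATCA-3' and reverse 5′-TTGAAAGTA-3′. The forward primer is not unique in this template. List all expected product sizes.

The forward primer TAAATCA matches the top strand at positions 35–41, 57–63.
The reverse primer's reverse complement is TACTTTCAA, matching at positions 75–83.
Each forward site pairs with the reverse site to give a product ending at position 83: sizes 49, 27 bp.

49 bp, 27 bp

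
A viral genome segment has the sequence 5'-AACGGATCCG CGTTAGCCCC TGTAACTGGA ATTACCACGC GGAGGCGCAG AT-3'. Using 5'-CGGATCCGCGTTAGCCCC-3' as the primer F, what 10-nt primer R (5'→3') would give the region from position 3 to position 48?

The product's 3' end on the top strand is position 48.
The reverse primer anneals to the top strand over positions 39–48, i.e. to GCGGAGGCGC.
Its sequence written 5'→3' is the reverse complement: GCGCCTCCGC.

5'-GCGCCTCCGC-3'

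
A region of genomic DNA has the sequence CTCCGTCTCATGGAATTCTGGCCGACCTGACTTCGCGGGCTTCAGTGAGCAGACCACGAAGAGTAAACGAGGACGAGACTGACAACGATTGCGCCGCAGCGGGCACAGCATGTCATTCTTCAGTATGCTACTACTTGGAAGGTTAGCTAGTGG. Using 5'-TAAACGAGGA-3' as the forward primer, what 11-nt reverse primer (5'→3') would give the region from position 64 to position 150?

5'-CTAGCTAACCT-3'

The product's 3' end on the top strand is position 150.
The reverse primer anneals to the top strand over positions 140–150, i.e. to AGGTTAGCTAG.
Its sequence written 5'→3' is the reverse complement: CTAGCTAACCT.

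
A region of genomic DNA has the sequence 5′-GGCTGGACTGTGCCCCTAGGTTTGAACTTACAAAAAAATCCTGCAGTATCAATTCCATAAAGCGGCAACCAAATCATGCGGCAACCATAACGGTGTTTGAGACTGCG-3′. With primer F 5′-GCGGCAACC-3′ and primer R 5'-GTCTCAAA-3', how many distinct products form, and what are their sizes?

Two products: 42 bp, 26 bp

The forward primer GCGGCAACC matches the top strand at positions 62–70, 78–86.
The reverse primer's reverse complement is TTTGAGAC, matching at positions 96–103.
Each forward site pairs with the reverse site to give a product ending at position 103: sizes 42, 26 bp.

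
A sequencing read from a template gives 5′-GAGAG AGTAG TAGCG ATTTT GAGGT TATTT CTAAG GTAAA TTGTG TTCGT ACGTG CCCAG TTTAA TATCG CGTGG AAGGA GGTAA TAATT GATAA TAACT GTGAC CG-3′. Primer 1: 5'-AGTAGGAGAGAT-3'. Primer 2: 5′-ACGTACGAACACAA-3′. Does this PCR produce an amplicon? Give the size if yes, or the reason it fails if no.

No product — primer 1 has no binding site in the template.

Primer 1 (AGTAGGAGAGAT) does not match the top strand, and its reverse complement ATCTCTCCTACT does not match either.
With no annealing site for primer 1, no amplification occurs.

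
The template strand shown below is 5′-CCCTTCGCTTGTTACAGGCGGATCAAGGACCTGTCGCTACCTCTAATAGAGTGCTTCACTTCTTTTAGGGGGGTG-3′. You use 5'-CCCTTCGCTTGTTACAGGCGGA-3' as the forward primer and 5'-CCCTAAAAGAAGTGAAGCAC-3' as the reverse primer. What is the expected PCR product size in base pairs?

70 bp

Scanning the template, CCCTTCGCTTGTTACAGGCGGA occurs at positions 1–22; this primer anneals to the bottom strand there with its 3' end pointing downstream.
Taking the reverse complement of CCCTAAAAGAAGTGAAGCAC gives GTGCTTCACTTCTTTTAGGG, found at positions 51–70 on the template; the primer anneals here to the top strand with its 3' end pointing upstream.
Amplicon spans positions 1–70: 70 bp.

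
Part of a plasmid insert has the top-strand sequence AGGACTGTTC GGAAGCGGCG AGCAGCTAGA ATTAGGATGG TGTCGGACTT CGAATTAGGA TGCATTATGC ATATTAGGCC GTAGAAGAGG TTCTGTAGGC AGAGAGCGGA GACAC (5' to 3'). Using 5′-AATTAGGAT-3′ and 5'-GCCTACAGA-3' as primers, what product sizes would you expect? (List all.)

71 bp, 48 bp

The forward primer AATTAGGAT matches the top strand at positions 30–38, 53–61.
The reverse primer's reverse complement is TCTGTAGGC, matching at positions 92–100.
Each forward site pairs with the reverse site to give a product ending at position 100: sizes 71, 48 bp.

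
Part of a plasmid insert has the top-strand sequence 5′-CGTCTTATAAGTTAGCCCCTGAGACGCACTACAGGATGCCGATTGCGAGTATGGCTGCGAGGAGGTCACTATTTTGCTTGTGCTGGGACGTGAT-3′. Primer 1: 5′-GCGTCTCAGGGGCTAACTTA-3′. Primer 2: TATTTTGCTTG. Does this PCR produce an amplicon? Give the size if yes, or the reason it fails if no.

Primer 1 (GCGTCTCAGGGGCTAACTTA) has reverse complement TAAGTTAGCCCCTGAGACGC, which matches the top strand at positions 8–27; primer 1 anneals to the top strand there with its 3' end pointing upstream toward position 8.
Primer 2 (TATTTTGCTTG) matches the top strand directly at positions 70–80; it anneals to the bottom strand with its 3' end pointing downstream toward position 80.
The 3' ends diverge (primer 1 extends toward position 1, primer 2 toward position 94), so the primers never converge on a shared product.

No product — the primers' 3' ends point away from each other.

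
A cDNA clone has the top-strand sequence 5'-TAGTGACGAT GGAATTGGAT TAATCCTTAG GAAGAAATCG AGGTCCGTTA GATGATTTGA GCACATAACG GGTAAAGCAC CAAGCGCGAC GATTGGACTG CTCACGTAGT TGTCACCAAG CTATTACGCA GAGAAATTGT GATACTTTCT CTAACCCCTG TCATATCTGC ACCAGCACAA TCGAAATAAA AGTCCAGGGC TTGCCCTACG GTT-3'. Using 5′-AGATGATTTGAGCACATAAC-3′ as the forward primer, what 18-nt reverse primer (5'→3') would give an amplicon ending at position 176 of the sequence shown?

5'-GCTGGTGCAGATATGACA-3'

The forward primer binds at positions 50–69; the product's 3' end on the top strand is position 176.
The reverse primer anneals to the top strand over positions 159–176, i.e. to TGTCATATCTGCACCAGC.
Its sequence written 5'→3' is the reverse complement: GCTGGTGCAGATATGACA.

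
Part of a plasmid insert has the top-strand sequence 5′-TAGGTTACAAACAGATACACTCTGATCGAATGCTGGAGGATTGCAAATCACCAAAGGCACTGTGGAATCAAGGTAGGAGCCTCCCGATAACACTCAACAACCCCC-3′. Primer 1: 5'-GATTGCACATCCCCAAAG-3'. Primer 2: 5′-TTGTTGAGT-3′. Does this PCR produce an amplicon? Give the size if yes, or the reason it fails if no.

No product — primer 1 has no binding site in the template.

Primer 1 (GATTGCACATCCCCAAAG) does not match the top strand, and its reverse complement CTTTGGGGATGTGCAATC does not match either.
With no annealing site for primer 1, no amplification occurs.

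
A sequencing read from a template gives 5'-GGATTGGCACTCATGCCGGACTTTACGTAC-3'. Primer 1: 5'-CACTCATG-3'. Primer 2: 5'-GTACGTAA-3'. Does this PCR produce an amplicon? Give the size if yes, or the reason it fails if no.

Yes — a 23 bp product.

Primer 1 (CACTCATG) matches the top strand at positions 8–15; it acts as a forward primer.
Primer 2's reverse complement is TTACGTAC, matching the top strand at positions 23–30; it acts as a reverse primer.
The 3' ends face each other across positions 8–30, giving a 23 bp product.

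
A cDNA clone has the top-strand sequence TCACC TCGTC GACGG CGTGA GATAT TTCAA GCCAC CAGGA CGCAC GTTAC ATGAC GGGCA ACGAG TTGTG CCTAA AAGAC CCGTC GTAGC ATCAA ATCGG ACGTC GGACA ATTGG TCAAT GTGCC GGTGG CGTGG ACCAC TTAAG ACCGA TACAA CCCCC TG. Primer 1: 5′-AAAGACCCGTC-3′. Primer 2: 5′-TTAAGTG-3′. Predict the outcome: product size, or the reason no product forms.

Yes — a 70 bp product.

Primer 1 (AAAGACCCGTC) matches the top strand at positions 75–85; it acts as a forward primer.
Primer 2's reverse complement is CACTTAA, matching the top strand at positions 138–144; it acts as a reverse primer.
The 3' ends face each other across positions 75–144, giving a 70 bp product.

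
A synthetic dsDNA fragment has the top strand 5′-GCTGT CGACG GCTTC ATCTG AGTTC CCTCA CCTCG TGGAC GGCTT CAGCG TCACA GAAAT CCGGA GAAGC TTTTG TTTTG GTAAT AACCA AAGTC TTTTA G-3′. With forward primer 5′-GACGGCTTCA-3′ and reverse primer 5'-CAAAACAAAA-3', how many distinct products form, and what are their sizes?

The forward primer GACGGCTTCA matches the top strand at positions 7–16, 38–47.
The reverse primer's reverse complement is TTTTGTTTTG, matching at positions 71–80.
Each forward site pairs with the reverse site to give a product ending at position 80: sizes 74, 43 bp.

Two products: 74 bp, 43 bp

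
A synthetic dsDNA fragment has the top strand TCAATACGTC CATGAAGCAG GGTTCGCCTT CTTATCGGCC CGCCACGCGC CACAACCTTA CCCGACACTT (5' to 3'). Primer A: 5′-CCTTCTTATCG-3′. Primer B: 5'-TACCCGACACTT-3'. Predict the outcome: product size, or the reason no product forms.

No product — both primers anneal to the same strand and extend in the same direction.

Primer A (CCTTCTTATCG) matches the top strand at positions 27–37 (3' end points downstream).
Primer B (TACCCGACACTT) also matches the top strand directly, at positions 59–70 — its reverse complement AAGTGTCGGGTA is not present.
Both primers anneal to the bottom strand with 3' ends pointing the same way, so neither can prime synthesis back toward the other.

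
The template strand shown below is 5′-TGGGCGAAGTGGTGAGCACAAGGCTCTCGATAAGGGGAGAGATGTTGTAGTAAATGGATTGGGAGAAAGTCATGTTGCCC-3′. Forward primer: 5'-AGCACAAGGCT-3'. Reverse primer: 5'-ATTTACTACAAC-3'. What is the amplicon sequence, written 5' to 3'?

Forward primer AGCACAAGGCT is found on the top strand at positions 15–25.
Taking the reverse complement of ATTTACTACAAC gives GTTGTAGTAAAT, found at positions 44–55 on the template; the primer anneals here to the top strand with its 3' end pointing upstream.
The product is the template from position 15 through 55 (41 bp).

5'-AGCACAAGGCTCTCGATAAGGGGAGAGATGTTGTAGTAAAT-3'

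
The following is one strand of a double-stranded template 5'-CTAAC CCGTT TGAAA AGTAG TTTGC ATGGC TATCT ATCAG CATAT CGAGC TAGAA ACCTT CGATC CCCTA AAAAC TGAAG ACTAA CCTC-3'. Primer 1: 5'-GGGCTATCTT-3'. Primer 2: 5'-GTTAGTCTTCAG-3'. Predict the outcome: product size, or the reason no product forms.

No product — primer 1 has no binding site in the template.

Primer 1 (GGGCTATCTT) does not match the top strand, and its reverse complement AAGATAGCCC does not match either.
With no annealing site for primer 1, no amplification occurs.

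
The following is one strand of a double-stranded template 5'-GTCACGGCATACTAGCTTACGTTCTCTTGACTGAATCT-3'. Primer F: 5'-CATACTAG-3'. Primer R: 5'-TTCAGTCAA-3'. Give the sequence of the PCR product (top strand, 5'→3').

Scanning the template, CATACTAG occurs at positions 8–15; this primer anneals to the bottom strand there with its 3' end pointing downstream.
The reverse primer's reverse complement is TTGACTGAA, which matches the template at positions 27–35.
The product is the template from position 8 through 35 (28 bp).

5'-CATACTAGCTTACGTTCTCTTGACTGAA-3'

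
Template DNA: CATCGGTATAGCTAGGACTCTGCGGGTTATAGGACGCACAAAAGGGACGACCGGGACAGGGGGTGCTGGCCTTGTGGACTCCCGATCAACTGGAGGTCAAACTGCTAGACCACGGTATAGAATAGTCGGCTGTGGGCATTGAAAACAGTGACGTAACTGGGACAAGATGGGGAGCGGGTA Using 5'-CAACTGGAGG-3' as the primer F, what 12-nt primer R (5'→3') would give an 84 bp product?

The forward primer binds at positions 87–96, so an 84 bp product ends at position 87 + 84 − 1 = 170.
The reverse primer anneals to the top strand over positions 159–170, i.e. to GGGACAAGATGG.
Its sequence written 5'→3' is the reverse complement: CCATCTTGTCCC.

5'-CCATCTTGTCCC-3'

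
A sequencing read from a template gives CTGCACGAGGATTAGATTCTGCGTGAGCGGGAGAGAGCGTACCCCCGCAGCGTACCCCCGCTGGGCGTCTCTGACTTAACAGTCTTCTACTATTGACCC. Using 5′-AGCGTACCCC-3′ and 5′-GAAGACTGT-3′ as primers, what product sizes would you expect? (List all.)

The forward primer AGCGTACCCC matches the top strand at positions 36–45, 49–58.
The reverse primer's reverse complement is ACAGTCTTC, matching at positions 79–87.
Each forward site pairs with the reverse site to give a product ending at position 87: sizes 52, 39 bp.

52 bp, 39 bp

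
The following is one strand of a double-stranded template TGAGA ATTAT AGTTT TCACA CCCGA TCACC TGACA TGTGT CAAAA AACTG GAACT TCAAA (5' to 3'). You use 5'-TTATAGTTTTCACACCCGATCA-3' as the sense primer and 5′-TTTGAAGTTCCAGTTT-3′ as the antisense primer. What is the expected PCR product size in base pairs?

54 bp

The forward primer matches the template at positions 7–28.
Reverse complement of the reverse primer: AAACTGGAACTTCAAA. This occurs on the top strand at positions 45–60.
Amplicon spans positions 7–60: 54 bp.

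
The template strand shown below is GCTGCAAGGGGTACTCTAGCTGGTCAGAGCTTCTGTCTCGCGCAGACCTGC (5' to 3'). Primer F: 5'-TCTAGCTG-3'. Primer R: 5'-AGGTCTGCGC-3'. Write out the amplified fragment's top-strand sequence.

5'-TCTAGCTGGTCAGAGCTTCTGTCTCGCGCAGACCT-3'

The forward primer matches the template at positions 15–22.
Taking the reverse complement of AGGTCTGCGC gives GCGCAGACCT, found at positions 40–49 on the template; the primer anneals here to the top strand with its 3' end pointing upstream.
The product is the template from position 15 through 49 (35 bp).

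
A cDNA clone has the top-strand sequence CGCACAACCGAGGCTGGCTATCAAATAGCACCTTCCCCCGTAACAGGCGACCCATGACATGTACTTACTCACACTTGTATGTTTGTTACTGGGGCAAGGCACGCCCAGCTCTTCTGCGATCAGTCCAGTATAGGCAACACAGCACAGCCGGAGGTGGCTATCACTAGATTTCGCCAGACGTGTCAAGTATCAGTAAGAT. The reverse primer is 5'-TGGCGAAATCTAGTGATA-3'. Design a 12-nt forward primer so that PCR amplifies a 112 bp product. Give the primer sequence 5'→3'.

The reverse primer's reverse complement TATCACTAGATTTCGCCA matches the template at positions 159–176, so the product ends at position 176.
A 112 bp product then starts at position 176 − 112 + 1 = 65.
The forward primer is identical to the top strand there: TTACTCACACTT.

5'-TTACTCACACTT-3'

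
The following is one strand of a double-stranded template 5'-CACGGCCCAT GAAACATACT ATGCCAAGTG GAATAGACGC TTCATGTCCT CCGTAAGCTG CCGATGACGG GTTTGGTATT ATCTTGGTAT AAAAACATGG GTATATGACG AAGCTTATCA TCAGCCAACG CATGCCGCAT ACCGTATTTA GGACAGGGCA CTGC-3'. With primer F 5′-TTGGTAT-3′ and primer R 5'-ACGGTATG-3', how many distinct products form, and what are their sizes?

Two products: 73 bp, 62 bp

The forward primer TTGGTAT matches the top strand at positions 73–79, 84–90.
The reverse primer's reverse complement is CATACCGT, matching at positions 138–145.
Each forward site pairs with the reverse site to give a product ending at position 145: sizes 73, 62 bp.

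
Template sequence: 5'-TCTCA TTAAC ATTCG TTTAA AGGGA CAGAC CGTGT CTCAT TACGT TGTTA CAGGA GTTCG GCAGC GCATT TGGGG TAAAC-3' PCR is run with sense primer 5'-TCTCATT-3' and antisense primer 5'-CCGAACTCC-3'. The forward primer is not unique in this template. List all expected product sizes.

The forward primer TCTCATT matches the top strand at positions 1–7, 35–41.
The reverse primer's reverse complement is GGAGTTCGG, matching at positions 53–61.
Each forward site pairs with the reverse site to give a product ending at position 61: sizes 61, 27 bp.

61 bp, 27 bp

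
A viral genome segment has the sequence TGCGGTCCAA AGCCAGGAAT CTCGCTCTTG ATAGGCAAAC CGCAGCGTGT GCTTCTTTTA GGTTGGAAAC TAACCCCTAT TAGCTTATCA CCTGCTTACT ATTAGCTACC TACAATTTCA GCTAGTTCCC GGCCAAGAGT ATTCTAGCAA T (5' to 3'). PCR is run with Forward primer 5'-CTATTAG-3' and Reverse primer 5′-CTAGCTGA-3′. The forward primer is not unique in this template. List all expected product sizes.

49 bp, 27 bp

The forward primer CTATTAG matches the top strand at positions 77–83, 99–105.
The reverse primer's reverse complement is TCAGCTAG, matching at positions 118–125.
Each forward site pairs with the reverse site to give a product ending at position 125: sizes 49, 27 bp.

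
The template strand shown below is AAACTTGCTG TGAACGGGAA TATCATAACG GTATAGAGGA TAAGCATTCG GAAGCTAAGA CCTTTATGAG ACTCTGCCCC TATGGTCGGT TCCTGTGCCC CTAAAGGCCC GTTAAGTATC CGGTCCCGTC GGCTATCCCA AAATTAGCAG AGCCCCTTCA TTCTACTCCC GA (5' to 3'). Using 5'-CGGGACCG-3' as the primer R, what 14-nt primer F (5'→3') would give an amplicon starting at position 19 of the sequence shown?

The reverse primer's reverse complement CGGTCCCG matches the template at positions 121–128; the product starts at position 19.
The forward primer is identical to the top strand over positions 19–32: AATATCATAACGGT.

5'-AATATCATAACGGT-3'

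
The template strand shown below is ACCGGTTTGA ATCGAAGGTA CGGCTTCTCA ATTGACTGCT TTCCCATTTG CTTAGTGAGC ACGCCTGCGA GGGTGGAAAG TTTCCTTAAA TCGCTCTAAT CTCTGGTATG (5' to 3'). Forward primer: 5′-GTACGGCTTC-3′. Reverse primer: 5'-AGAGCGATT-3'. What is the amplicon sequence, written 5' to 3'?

Forward primer GTACGGCTTC is found on the top strand at positions 18–27.
Taking the reverse complement of AGAGCGATT gives AATCGCTCT, found at positions 89–97 on the template; the primer anneals here to the top strand with its 3' end pointing upstream.
The product is the template from position 18 through 97 (80 bp).

5'-GTACGGCTTCTCAATTGACTGCTTTCCCATTTGCTTAGTGAGCACGCCTGCGAGGGTGGAAAGTTTCCTTAAATCGCTCT-3'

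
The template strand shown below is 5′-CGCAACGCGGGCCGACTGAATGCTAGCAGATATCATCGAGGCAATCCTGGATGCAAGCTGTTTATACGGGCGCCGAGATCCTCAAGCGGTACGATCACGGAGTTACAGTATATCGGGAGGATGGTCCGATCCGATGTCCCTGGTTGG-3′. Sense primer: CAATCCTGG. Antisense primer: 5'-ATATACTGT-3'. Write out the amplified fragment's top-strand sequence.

Forward primer CAATCCTGG is found on the top strand at positions 42–50.
Reverse complement of the reverse primer: ACAGTATAT. This occurs on the top strand at positions 105–113.
The product is the template from position 42 through 113 (72 bp).

5'-CAATCCTGGATGCAAGCTGTTTATACGGGCGCCGAGATCCTCAAGCGGTACGATCACGGAGTTACAGTATAT-3'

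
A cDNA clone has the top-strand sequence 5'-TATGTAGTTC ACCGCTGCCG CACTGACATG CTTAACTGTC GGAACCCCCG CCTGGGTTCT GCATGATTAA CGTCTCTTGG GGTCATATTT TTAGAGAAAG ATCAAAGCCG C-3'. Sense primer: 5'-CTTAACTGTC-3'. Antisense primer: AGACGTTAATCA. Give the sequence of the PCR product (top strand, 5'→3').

Scanning the template, CTTAACTGTC occurs at positions 31–40; this primer anneals to the bottom strand there with its 3' end pointing downstream.
The reverse primer's reverse complement is TGATTAACGTCT, which matches the template at positions 64–75.
The product is the template from position 31 through 75 (45 bp).

5'-CTTAACTGTCGGAACCCCCGCCTGGGTTCTGCATGATTAACGTCT-3'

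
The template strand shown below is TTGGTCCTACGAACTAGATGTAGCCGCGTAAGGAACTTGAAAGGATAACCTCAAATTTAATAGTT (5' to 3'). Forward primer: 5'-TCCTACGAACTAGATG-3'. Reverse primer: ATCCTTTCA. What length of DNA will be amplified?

The forward primer matches the template at positions 5–20.
The reverse primer's reverse complement is TGAAAGGAT, which matches the template at positions 38–46.
Amplicon spans positions 5–46: 42 bp.

42 bp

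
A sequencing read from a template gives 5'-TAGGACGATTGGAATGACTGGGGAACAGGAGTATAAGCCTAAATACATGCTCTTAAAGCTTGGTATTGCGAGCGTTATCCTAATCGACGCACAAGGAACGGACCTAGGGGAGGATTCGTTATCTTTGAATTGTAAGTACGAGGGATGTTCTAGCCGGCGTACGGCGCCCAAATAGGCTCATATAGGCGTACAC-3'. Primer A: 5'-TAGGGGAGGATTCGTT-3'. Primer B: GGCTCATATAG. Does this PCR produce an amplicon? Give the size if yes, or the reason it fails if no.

No product — both primers anneal to the same strand and extend in the same direction.

Primer A (TAGGGGAGGATTCGTT) matches the top strand at positions 105–120 (3' end points downstream).
Primer B (GGCTCATATAG) also matches the top strand directly, at positions 175–185 — its reverse complement CTATATGAGCC is not present.
Both primers anneal to the bottom strand with 3' ends pointing the same way, so neither can prime synthesis back toward the other.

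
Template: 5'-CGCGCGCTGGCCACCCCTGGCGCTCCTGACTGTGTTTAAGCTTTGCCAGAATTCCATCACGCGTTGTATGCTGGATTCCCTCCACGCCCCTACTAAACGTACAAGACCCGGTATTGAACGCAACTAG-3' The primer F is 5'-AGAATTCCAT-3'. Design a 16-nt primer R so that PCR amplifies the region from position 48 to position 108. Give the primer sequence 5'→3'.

5'-GGTCTTGTACGTTTAG-3'

The product's 3' end on the top strand is position 108.
The reverse primer anneals to the top strand over positions 93–108, i.e. to CTAAACGTACAAGACC.
Its sequence written 5'→3' is the reverse complement: GGTCTTGTACGTTTAG.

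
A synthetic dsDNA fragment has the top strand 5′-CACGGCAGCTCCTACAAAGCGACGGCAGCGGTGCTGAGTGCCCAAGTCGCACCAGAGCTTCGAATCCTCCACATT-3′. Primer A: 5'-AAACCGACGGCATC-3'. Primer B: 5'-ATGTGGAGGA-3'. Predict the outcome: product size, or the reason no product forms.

No product — primer A has no binding site in the template.

Primer A (AAACCGACGGCATC) does not match the top strand, and its reverse complement GATGCCGTCGGTTT does not match either.
With no annealing site for primer A, no amplification occurs.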